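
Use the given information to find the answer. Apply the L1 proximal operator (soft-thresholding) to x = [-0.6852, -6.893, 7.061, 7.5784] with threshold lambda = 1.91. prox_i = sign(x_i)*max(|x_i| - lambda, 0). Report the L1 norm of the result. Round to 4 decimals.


Soft-thresholding with lambda = 1.91:
prox(-0.6852) = sign(-0.6852)*max(|-0.6852| - 1.91, 0) = 0.0
prox(-6.893) = sign(-6.893)*max(|-6.893| - 1.91, 0) = -4.983
prox(7.061) = sign(7.061)*max(|7.061| - 1.91, 0) = 5.151
prox(7.5784) = sign(7.5784)*max(|7.5784| - 1.91, 0) = 5.6684
prox(x) = [0.0, -4.983, 5.151, 5.6684]
||prox(x)||_1 = 0.0 + 4.983 + 5.151 + 5.6684 = 15.8024


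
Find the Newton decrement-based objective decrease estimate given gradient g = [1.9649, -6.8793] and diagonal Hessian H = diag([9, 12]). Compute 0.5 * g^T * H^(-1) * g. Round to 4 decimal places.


Step 1: H is diagonal, so H^(-1) * g = [0.2183, -0.5733].
Step 2: g^T H^(-1) g = sum_i g_i^2 / H_ii
  = (1.9649)^2/9 + (-6.8793)^2/12
  = 0.429 + 3.9437 = 4.3727
Step 3: Objective decrease = 0.5 * g^T H^(-1) g = 2.1864


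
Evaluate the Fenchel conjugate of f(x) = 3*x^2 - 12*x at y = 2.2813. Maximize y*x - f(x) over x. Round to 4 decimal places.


f*(y) = sup_x {y*x - a*x^2 - b*x} = sup_x {(y-b)*x - a*x^2}
FOC: (y - b) - 2a*x = 0 => x* = (y - b)/(2a)
x* = (2.2813 + 12)/(2*3) = 2.3802
f*(2.2813) = (y-b)^2/(4a) = (2.2813 + 12)^2/(4*3)
= 203.9555/12 = 16.9963


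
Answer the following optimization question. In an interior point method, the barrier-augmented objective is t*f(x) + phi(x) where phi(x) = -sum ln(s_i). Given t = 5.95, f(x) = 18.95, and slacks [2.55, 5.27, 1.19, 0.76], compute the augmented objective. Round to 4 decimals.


Step 1: Compute log-barrier.
ln values: [0.9361, 1.662, 0.174, -0.2744]
phi = -(0.9361 + 1.662 + 0.174 - 0.2744) = -2.4976
Step 2: Compute augmented objective.
t*f(x) = 5.95*18.95 = 112.7525
Total = 112.7525 - 2.4976 = 110.2549


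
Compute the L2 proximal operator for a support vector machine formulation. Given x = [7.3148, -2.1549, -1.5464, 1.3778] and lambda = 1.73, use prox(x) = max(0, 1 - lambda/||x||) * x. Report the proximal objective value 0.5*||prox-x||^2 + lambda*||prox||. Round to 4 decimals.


Step 1: Compute ||x||.
||x|| = 7.9019
Step 2: Compute scaling factor.
scale = max(0, 1 - 1.73/7.9019) = 0.7811
Step 3: prox(x) = [5.7133, -1.6831, -1.2078, 1.0762]
||prox(x)|| = 6.1719
Step 4: Proximal objective.
0.5*||prox-x||^2 = 1.4965
lambda*||prox|| = 10.6774
Total = 12.1738


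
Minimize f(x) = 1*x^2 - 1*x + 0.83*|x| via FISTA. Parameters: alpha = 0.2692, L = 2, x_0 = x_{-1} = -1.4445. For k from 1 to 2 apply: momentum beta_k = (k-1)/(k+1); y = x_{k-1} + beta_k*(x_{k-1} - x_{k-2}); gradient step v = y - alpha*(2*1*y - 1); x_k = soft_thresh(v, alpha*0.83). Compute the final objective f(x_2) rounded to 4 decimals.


FISTA on f(x) = 1*x^2 - 1*x + 0.83*|x|
L = 2, alpha = 0.2692
Iteration 1: beta = 0.0, y = -1.4445 + 0.0*(-1.4445 + 1.4445) = -1.4445
  grad(y) = -3.889, v = y - alpha*grad = -0.3976
  prox(v) = soft_thresh(-0.3976, 0.2234) = -0.1741
Iteration 2: beta = 0.3333, y = -0.1741 + 0.3333*(-0.1741 + 1.4445) = 0.2493
  grad(y) = -0.5014, v = y - alpha*grad = 0.3843
  prox(v) = soft_thresh(0.3843, 0.2234) = 0.1608
f(x_2) = 1*0.1608^2 - 1*0.1608 + 0.83*|0.1608| = -0.0015


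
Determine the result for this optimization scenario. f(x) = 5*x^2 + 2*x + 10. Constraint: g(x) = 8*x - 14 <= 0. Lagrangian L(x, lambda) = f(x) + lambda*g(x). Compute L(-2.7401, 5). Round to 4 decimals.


Step 1: Evaluate f(x).
f(-2.7401) = 5*(-2.7401)^2 + 2*(-2.7401) + 10 = 42.0605
Step 2: Evaluate g(x).
g(-2.7401) = 8*-2.7401 - 14 = -35.9208
Step 3: Compute Lagrangian.
L = 42.0605 + 5*-35.9208 = -137.5435


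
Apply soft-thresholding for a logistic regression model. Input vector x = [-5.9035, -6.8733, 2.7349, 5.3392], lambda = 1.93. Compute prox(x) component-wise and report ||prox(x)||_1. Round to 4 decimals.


Soft-thresholding with lambda = 1.93:
prox(-5.9035) = sign(-5.9035)*max(|-5.9035| - 1.93, 0) = -3.9735
prox(-6.8733) = sign(-6.8733)*max(|-6.8733| - 1.93, 0) = -4.9433
prox(2.7349) = sign(2.7349)*max(|2.7349| - 1.93, 0) = 0.8049
prox(5.3392) = sign(5.3392)*max(|5.3392| - 1.93, 0) = 3.4092
prox(x) = [-3.9735, -4.9433, 0.8049, 3.4092]
||prox(x)||_1 = 3.9735 + 4.9433 + 0.8049 + 3.4092 = 13.1309


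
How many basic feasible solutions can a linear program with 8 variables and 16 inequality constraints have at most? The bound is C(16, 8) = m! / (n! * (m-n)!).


Each vertex corresponds to some choice of n active constraints out of m, so the number of vertices is at most C(m, n) = m! / (n!(m-n)!).
m = 16, n = 8
Numerator: 16 * 15 * 14 * 13 * 12 * 11 * 10 * 9
Denominator: 8! = 40320
C(16, 8) = 12870


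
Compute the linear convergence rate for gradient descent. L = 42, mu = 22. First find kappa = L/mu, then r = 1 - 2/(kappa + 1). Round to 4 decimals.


Step 1: Compute the condition number.
kappa = L/mu = 42/22 = 1.9091
Step 2: Compute the convergence rate.
r = 1 - 2/(kappa + 1) = 1 - 2*mu/(L + mu) = (L - mu)/(L + mu) = 20/64 = 0.3125


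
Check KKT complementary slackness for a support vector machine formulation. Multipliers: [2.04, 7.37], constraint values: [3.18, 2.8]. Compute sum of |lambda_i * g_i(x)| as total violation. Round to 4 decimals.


KKT complementary slackness check:
lambda_1 * g_1 = 2.04 * 3.18 = 6.4872
lambda_2 * g_2 = 7.37 * 2.8 = 20.636
Total violation = 6.4872 + 20.636 = 27.1232


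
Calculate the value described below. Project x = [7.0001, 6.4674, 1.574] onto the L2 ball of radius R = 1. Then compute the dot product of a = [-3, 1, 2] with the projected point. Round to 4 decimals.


Step 1: Compute ||x|| (intermediates to 6 decimals).
||x|| = sqrt(7.0001^2 + 6.4674^2 + 1.574^2) = 9.65951
Step 2: Project.
Since ||x|| > R, scale = R/||x|| = 1/9.65951 = 0.103525, proj(x) = scale * x
proj(x) = [0.724685, 0.669538, 0.162948]
Step 3: Dot product.
a^T * proj(x) = -3*0.724685 + 1*0.669538 + 2*0.162948 = -1.1786


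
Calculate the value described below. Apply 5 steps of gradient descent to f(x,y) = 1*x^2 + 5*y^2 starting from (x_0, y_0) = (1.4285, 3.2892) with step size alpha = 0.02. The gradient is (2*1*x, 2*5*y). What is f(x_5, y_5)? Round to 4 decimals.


Gradient descent on f(x,y) = 1*x^2 + 5*y^2.
Starting point: (1.4285, 3.2892), alpha = 0.02
Step 1: grad_x = 2*1*1.4285 = 2.857, grad_y = 2*5*3.2892 = 32.892
  x_1 = 1.4285 - 0.02*2.857 = 1.3714
  y_1 = 3.2892 - 0.02*32.892 = 2.6314
Step 2: grad_x = 2*1*1.3714 = 2.7427, grad_y = 2*5*2.6314 = 26.3136
  x_2 = 1.3714 - 0.02*2.7427 = 1.3165
  y_2 = 2.6314 - 0.02*26.3136 = 2.1051
Step 3: grad_x = 2*1*1.3165 = 2.633, grad_y = 2*5*2.1051 = 21.0509
  x_3 = 1.3165 - 0.02*2.633 = 1.2638
  y_3 = 2.1051 - 0.02*21.0509 = 1.6841
Step 4: grad_x = 2*1*1.2638 = 2.5277, grad_y = 2*5*1.6841 = 16.8407
  x_4 = 1.2638 - 0.02*2.5277 = 1.2133
  y_4 = 1.6841 - 0.02*16.8407 = 1.3473
Step 5: grad_x = 2*1*1.2133 = 2.4266, grad_y = 2*5*1.3473 = 13.4726
  x_5 = 1.2133 - 0.02*2.4266 = 1.1648
  y_5 = 1.3473 - 0.02*13.4726 = 1.0778
f(1.1648, 1.0778) = 1*1.1648^2 + 5*1.0778^2 = 7.165


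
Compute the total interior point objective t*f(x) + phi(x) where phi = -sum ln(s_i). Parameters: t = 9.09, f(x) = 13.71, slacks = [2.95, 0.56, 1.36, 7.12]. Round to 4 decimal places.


Step 1: Compute log-barrier.
ln values: [1.0818, -0.5798, 0.3075, 1.9629]
phi = -(1.0818 - 0.5798 + 0.3075 + 1.9629) = -2.7724
Step 2: Compute augmented objective.
t*f(x) = 9.09*13.71 = 124.6239
Total = 124.6239 - 2.7724 = 121.8515


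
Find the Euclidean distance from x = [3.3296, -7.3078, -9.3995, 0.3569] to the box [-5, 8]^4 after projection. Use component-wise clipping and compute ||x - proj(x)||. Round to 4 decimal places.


Project each component onto [-5, 8].
clip(3.3296) = 3.3296, clip(-7.3078) = -5.0, clip(-9.3995) = -5.0, clip(0.3569) = 0.3569
Projection = [3.3296, -5.0, -5.0, 0.3569]
Squared diffs: [0.0, 5.3259, 19.3556, 0.0]
Distance = sqrt(24.6815) = 4.9681


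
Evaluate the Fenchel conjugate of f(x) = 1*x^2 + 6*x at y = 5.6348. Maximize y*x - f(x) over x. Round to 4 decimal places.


f*(y) = sup_x {y*x - a*x^2 - b*x} = sup_x {(y-b)*x - a*x^2}
FOC: (y - b) - 2a*x = 0 => x* = (y - b)/(2a)
x* = (5.6348 - 6)/(2*1) = -0.1826
f*(5.6348) = (y-b)^2/(4a) = (5.6348 - 6)^2/(4*1)
= 0.1334/4 = 0.0333


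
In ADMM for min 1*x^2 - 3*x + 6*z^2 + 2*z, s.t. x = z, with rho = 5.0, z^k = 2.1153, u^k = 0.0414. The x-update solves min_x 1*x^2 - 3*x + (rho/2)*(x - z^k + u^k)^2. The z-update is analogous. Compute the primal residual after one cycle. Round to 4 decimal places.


ADMM iteration with rho = 5.0, z^k = 2.1153, u^k = 0.0414
Step 1: x-update.
Minimize 1*x^2 - 3*x + (5.0/2)*(x - 2.1153 + 0.0414)^2
FOC: (2*1 + 5.0)*x = 3 + 5.0*(2.1153 - 0.0414)
x^{k+1} = 1.9099
Step 2: z-update.
Minimize 6*z^2 + 2*z + (5.0/2)*(1.9099 - z + 0.0414)^2
FOC: (2*6 + 5.0)*z = -2 + 5.0*(1.9099 + 0.0414)
z^{k+1} = 0.4563
Step 3: u-update.
u^{k+1} = 0.0414 + 1.9099 - 0.4563 = 1.4951
Step 4: Primal residual = |1.9099 - 0.4563| = 1.4537


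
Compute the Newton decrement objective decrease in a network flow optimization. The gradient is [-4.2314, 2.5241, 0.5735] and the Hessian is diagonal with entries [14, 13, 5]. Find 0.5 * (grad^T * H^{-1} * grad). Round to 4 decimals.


Step 1: H is diagonal, so H^(-1) * g = [-0.3022, 0.1942, 0.1147].
Step 2: g^T H^(-1) g = sum_i g_i^2 / H_ii
  = (-4.2314)^2/14 + (2.5241)^2/13 + (0.5735)^2/5
  = 1.2789 + 0.4901 + 0.0658 = 1.8348
Step 3: Objective decrease = 0.5 * g^T H^(-1) g = 0.9174


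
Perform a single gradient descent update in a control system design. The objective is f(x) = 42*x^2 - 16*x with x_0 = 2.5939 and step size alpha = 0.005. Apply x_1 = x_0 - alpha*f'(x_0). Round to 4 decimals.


We compute the gradient at x_0 and apply the update.
f'(x) = 84*x - 16
f'(2.5939) = 84*2.5939 - 16 = 201.8876
x_1 = 2.5939 - 0.005*201.8876 = 1.5845


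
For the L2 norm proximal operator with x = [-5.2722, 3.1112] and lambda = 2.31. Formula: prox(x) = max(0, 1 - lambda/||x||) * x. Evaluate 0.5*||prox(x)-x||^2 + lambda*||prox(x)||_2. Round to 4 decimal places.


Step 1: Compute ||x||.
||x|| = 6.1217
Step 2: Compute scaling factor.
scale = max(0, 1 - 2.31/6.1217) = 0.6227
Step 3: prox(x) = [-3.2828, 1.9372]
||prox(x)|| = 3.8117
Step 4: Proximal objective.
0.5*||prox-x||^2 = 2.6681
lambda*||prox|| = 8.805
Total = 11.4732


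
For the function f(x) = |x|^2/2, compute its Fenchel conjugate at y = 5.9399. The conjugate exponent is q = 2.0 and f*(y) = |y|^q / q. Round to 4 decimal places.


The conjugate exponent q satisfies 1/p + 1/q = 1.
p = 2, so q = 2/(2 - 1) = 2.0
|y|^q = 5.9399^2.0 = 35.2824
f*(5.9399) = 35.2824 / 2.0 = 17.6412


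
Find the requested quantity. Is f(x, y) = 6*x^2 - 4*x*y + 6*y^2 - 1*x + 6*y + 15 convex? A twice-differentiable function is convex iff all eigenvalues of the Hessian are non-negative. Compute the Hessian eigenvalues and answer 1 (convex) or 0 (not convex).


The Hessian of f(x,y) = 6*x^2 - 4*x*y + 6*y^2 - 1*x + 6*y + 15 is:
H = [[12, -4], [-4, 12]]
Trace = 12 + 12 = 24
Determinant = 12*12 - (-4)^2 = 128
Discriminant = (24)^2 - 4*128 = 64.0
Eigenvalues: lambda_1 = 8.0, lambda_2 = 16.0
The function is convex.

1


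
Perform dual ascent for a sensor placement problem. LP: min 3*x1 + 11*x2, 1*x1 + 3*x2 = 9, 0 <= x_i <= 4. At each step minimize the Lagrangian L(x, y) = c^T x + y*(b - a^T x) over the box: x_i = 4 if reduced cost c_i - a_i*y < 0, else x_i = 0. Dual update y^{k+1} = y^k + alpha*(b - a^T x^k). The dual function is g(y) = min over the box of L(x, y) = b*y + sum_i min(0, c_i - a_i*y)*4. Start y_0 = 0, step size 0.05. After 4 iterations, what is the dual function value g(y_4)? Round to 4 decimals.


Dual ascent for LP: min 3*x1 + 11*x2, 1*x1 + 3*x2 = 9, 0 <= x_i <= 4
Step 1: y^k = 0.0, reduced costs: (3.0, 11.0)
  x^k = (0.0, 0.0), subgradient = b - a^T x = 9.0
  y^{k+1} = 0.0 + 0.05*9.0 = 0.45
Step 2: y^k = 0.45, reduced costs: (2.55, 9.65)
  x^k = (0.0, 0.0), subgradient = b - a^T x = 9.0
  y^{k+1} = 0.45 + 0.05*9.0 = 0.9
Step 3: y^k = 0.9, reduced costs: (2.1, 8.3)
  x^k = (0.0, 0.0), subgradient = b - a^T x = 9.0
  y^{k+1} = 0.9 + 0.05*9.0 = 1.35
Step 4: y^k = 1.35, reduced costs: (1.65, 6.95)
  x^k = (0.0, 0.0), subgradient = b - a^T x = 9.0
  y^{k+1} = 1.35 + 0.05*9.0 = 1.8
Dual objective at y_4 = 1.8: reduced costs (1.2, 5.6), box minimizer x = (0.0, 0.0)
g(y_4) = b*y + (c1 - a1*y)*x1 + (c2 - a2*y)*x2 = 9*1.8 + 1.2*0.0 + 5.6*0.0 = 16.2 + 0.0 + 0.0 = 16.2


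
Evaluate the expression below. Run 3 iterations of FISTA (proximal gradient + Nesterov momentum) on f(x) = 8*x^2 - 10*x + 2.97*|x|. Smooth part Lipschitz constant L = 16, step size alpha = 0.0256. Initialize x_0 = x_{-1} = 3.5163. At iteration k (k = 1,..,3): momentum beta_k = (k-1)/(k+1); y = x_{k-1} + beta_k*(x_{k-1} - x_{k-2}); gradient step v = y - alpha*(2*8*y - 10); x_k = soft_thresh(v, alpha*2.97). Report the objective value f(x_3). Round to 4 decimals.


FISTA on f(x) = 8*x^2 - 10*x + 2.97*|x|
L = 16, alpha = 0.0256
Iteration 1: beta = 0.0, y = 3.5163 + 0.0*(3.5163 - 3.5163) = 3.5163
  grad(y) = 46.2608, v = y - alpha*grad = 2.332
  prox(v) = soft_thresh(2.332, 0.076) = 2.256
Iteration 2: beta = 0.3333, y = 2.256 + 0.3333*(2.256 - 3.5163) = 1.8359
  grad(y) = 19.3742, v = y - alpha*grad = 1.3399
  prox(v) = soft_thresh(1.3399, 0.076) = 1.2639
Iteration 3: beta = 0.5, y = 1.2639 + 0.5*(1.2639 - 2.256) = 0.7678
  grad(y) = 2.2851, v = y - alpha*grad = 0.7093
  prox(v) = soft_thresh(0.7093, 0.076) = 0.6333
f(x_3) = 8*0.6333^2 - 10*0.6333 + 2.97*|0.6333| = -1.2436


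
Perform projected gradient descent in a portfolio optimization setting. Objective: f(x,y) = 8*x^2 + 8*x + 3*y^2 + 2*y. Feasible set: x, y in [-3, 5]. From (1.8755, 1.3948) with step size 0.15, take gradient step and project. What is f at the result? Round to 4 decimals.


Step 1: Compute gradient at (1.8755, 1.3948).
grad_x = 2*8*1.8755 + 8 = 38.008
grad_y = 2*3*1.3948 + 2 = 10.3688
Step 2: Gradient step.
x_raw = 1.8755 - 0.15*38.008 = -3.8257
y_raw = 1.3948 - 0.15*10.3688 = -0.1605
Step 3: Project onto [-3, 5].
x_proj = clip(-3.8257) = -3.0
y_proj = clip(-0.1605) = -0.1605
Step 4: Evaluate f.
f(-3.0, -0.1605) = 47.7563


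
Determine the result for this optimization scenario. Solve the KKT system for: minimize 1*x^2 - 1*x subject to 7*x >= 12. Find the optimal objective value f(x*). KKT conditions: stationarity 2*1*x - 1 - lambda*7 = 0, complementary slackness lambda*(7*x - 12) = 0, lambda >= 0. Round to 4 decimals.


Step 1: Try lambda = 0 (constraint inactive).
x_unc = 1/(2*1) = 0.5
Check: 7*0.5 = 3.5 < 12 -- violated!
Step 2: Constraint must be active: 7*x = 12
x* = 12/7 = 1.7143 (rounded; the exact value 12/7 is used below)
lambda = (2*1*(12/7) - 1)/7 = 0.3469
Step 3: Compute optimal value.
f(x*) = 1*(12/7)^2 - 1*(12/7) = 1.2245


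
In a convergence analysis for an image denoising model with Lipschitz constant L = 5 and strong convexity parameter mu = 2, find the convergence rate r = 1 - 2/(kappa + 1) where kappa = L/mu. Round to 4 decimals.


Step 1: Compute the condition number.
kappa = L/mu = 5/2 = 2.5
Step 2: Compute the convergence rate.
r = 1 - 2/(kappa + 1) = 1 - 2*mu/(L + mu) = (L - mu)/(L + mu) = 3/7 = 0.4286


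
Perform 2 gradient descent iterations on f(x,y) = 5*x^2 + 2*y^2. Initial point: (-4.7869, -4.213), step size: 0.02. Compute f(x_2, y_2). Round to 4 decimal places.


Gradient descent on f(x,y) = 5*x^2 + 2*y^2.
Starting point: (-4.7869, -4.213), alpha = 0.02
Step 1: grad_x = 2*5*-4.7869 = -47.869, grad_y = 2*2*-4.213 = -16.852
  x_1 = -4.7869 - 0.02*-47.869 = -3.8295
  y_1 = -4.213 - 0.02*-16.852 = -3.876
Step 2: grad_x = 2*5*-3.8295 = -38.2952, grad_y = 2*2*-3.876 = -15.5038
  x_2 = -3.8295 - 0.02*-38.2952 = -3.0636
  y_2 = -3.876 - 0.02*-15.5038 = -3.5659
f(-3.0636, -3.5659) = 5*(-3.0636)^2 + 2*(-3.5659)^2 = 72.3598


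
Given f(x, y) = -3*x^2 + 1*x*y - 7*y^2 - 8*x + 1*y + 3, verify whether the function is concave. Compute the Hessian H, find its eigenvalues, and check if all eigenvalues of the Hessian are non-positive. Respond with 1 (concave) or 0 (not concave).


The Hessian of f(x,y) = -3*x^2 + 1*x*y - 7*y^2 - 8*x + 1*y + 3 is:
H = [[-6, 1], [1, -14]]
Trace = -6 - 14 = -20
Determinant = -6*-14 - (1)^2 = 83
Discriminant = (-20)^2 - 4*83 = 68.0
Eigenvalues: lambda_1 = -14.1231, lambda_2 = -5.8769
The function is concave.

1


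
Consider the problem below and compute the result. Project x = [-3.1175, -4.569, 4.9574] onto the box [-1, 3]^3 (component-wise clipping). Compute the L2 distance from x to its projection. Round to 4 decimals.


Project each component onto [-1, 3].
clip(-3.1175) = -1.0, clip(-4.569) = -1.0, clip(4.9574) = 3.0
Projection = [-1.0, -1.0, 3.0]
Squared diffs: [4.4838, 12.7378, 3.8314]
Distance = sqrt(21.053) = 4.5884


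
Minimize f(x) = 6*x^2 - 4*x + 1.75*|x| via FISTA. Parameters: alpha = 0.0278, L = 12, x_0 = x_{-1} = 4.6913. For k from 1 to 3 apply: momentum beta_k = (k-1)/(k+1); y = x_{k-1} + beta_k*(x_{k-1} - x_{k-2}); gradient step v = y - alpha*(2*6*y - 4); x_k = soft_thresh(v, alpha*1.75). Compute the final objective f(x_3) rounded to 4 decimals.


FISTA on f(x) = 6*x^2 - 4*x + 1.75*|x|
L = 12, alpha = 0.0278
Iteration 1: beta = 0.0, y = 4.6913 + 0.0*(4.6913 - 4.6913) = 4.6913
  grad(y) = 52.2956, v = y - alpha*grad = 3.2375
  prox(v) = soft_thresh(3.2375, 0.0487) = 3.1888
Iteration 2: beta = 0.3333, y = 3.1888 + 0.3333*(3.1888 - 4.6913) = 2.688
  grad(y) = 28.2561, v = y - alpha*grad = 1.9025
  prox(v) = soft_thresh(1.9025, 0.0487) = 1.8538
Iteration 3: beta = 0.5, y = 1.8538 + 0.5*(1.8538 - 3.1888) = 1.1863
  grad(y) = 10.2361, v = y - alpha*grad = 0.9018
  prox(v) = soft_thresh(0.9018, 0.0487) = 0.8531
f(x_3) = 6*0.8531^2 - 4*0.8531 + 1.75*|0.8531| = 2.4474


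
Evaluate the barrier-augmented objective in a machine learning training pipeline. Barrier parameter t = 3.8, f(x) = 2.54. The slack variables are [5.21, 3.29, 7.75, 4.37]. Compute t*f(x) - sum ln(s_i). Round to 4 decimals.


Step 1: Compute log-barrier.
ln values: [1.6506, 1.1909, 2.0477, 1.4748]
phi = -(1.6506 + 1.1909 + 2.0477 + 1.4748) = -6.3639
Step 2: Compute augmented objective.
t*f(x) = 3.8*2.54 = 9.652
Total = 9.652 - 6.3639 = 3.2881


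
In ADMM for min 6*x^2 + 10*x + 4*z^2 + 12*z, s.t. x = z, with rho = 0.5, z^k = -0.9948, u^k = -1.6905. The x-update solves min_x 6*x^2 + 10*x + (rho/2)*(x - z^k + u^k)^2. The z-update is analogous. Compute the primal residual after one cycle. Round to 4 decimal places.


ADMM iteration with rho = 0.5, z^k = -0.9948, u^k = -1.6905
Step 1: x-update.
Minimize 6*x^2 + 10*x + (0.5/2)*(x + 0.9948 - 1.6905)^2
FOC: (2*6 + 0.5)*x = -10 + 0.5*(-0.9948 + 1.6905)
x^{k+1} = -0.7722
Step 2: z-update.
Minimize 4*z^2 + 12*z + (0.5/2)*(-0.7722 - z - 1.6905)^2
FOC: (2*4 + 0.5)*z = -12 + 0.5*(-0.7722 - 1.6905)
z^{k+1} = -1.5566
Step 3: u-update.
u^{k+1} = -1.6905 - 0.7722 + 1.5566 = -0.906
Step 4: Primal residual = |-0.7722 + 1.5566| = 0.7845


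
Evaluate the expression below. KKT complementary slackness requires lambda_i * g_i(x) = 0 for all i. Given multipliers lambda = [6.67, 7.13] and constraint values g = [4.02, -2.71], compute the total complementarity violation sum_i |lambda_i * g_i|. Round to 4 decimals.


KKT complementary slackness check:
lambda_1 * g_1 = 6.67 * 4.02 = 26.8134
lambda_2 * g_2 = 7.13 * -2.71 = -19.3223
Total violation = 26.8134 + 19.3223 = 46.1357


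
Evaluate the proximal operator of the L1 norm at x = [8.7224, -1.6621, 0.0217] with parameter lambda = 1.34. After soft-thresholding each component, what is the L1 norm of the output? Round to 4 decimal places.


Soft-thresholding with lambda = 1.34:
prox(8.7224) = sign(8.7224)*max(|8.7224| - 1.34, 0) = 7.3824
prox(-1.6621) = sign(-1.6621)*max(|-1.6621| - 1.34, 0) = -0.3221
prox(0.0217) = sign(0.0217)*max(|0.0217| - 1.34, 0) = 0.0
prox(x) = [7.3824, -0.3221, 0.0]
||prox(x)||_1 = 7.3824 + 0.3221 + 0.0 = 7.7045


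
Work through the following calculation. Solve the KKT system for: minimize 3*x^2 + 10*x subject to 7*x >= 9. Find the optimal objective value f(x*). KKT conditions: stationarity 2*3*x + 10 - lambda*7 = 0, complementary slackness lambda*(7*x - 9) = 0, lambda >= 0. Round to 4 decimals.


Step 1: Try lambda = 0 (constraint inactive).
x_unc = -10/(2*3) = -1.6667
Check: 7*-1.6667 = -11.6669 < 9 -- violated!
Step 2: Constraint must be active: 7*x = 9
x* = 9/7 = 1.2857 (rounded; the exact value 9/7 is used below)
lambda = (2*3*(9/7) + 10)/7 = 2.5306
Step 3: Compute optimal value.
f(x*) = 3*(9/7)^2 + 10*(9/7) = 17.8163


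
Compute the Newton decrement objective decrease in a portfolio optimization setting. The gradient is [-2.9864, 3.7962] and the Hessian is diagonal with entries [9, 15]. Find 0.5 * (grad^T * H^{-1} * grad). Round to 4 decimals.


Step 1: H is diagonal, so H^(-1) * g = [-0.3318, 0.2531].
Step 2: g^T H^(-1) g = sum_i g_i^2 / H_ii
  = (-2.9864)^2/9 + (3.7962)^2/15
  = 0.991 + 0.9607 = 1.9517
Step 3: Objective decrease = 0.5 * g^T H^(-1) g = 0.9758


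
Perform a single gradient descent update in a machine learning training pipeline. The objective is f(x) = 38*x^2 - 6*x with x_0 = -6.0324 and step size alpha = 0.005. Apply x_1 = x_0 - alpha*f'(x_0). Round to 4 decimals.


We compute the gradient at x_0 and apply the update.
f'(x) = 76*x - 6
f'(-6.0324) = 76*-6.0324 - 6 = -464.4624
x_1 = -6.0324 - 0.005*-464.4624 = -3.7101


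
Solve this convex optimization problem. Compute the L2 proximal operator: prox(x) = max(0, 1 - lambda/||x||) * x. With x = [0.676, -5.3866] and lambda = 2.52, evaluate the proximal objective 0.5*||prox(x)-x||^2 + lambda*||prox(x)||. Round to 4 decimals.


Step 1: Compute ||x||.
||x|| = 5.4289
Step 2: Compute scaling factor.
scale = max(0, 1 - 2.52/5.4289) = 0.5358
Step 3: prox(x) = [0.3622, -2.8862]
||prox(x)|| = 2.9089
Step 4: Proximal objective.
0.5*||prox-x||^2 = 3.1752
lambda*||prox|| = 7.3304
Total = 10.5055


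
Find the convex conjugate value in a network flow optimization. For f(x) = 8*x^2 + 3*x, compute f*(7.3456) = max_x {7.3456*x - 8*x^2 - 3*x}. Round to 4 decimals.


f*(y) = sup_x {y*x - a*x^2 - b*x} = sup_x {(y-b)*x - a*x^2}
FOC: (y - b) - 2a*x = 0 => x* = (y - b)/(2a)
x* = (7.3456 - 3)/(2*8) = 0.2716
f*(7.3456) = (y-b)^2/(4a) = (7.3456 - 3)^2/(4*8)
= 18.8842/32 = 0.5901


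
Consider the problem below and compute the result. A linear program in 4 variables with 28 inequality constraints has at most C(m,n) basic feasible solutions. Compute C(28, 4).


Each vertex corresponds to some choice of n active constraints out of m, so the number of vertices is at most C(m, n) = m! / (n!(m-n)!).
m = 28, n = 4
Numerator: 28 * 27 * 26 * 25
Denominator: 4! = 24
C(28, 4) = 20475


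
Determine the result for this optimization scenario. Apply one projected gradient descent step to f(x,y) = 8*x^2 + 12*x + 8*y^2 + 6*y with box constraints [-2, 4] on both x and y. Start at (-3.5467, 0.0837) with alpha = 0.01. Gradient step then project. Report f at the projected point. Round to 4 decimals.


Step 1: Compute gradient at (-3.5467, 0.0837).
grad_x = 2*8*-3.5467 + 12 = -44.7472
grad_y = 2*8*0.0837 + 6 = 7.3392
Step 2: Gradient step.
x_raw = -3.5467 - 0.01*-44.7472 = -3.0992
y_raw = 0.0837 - 0.01*7.3392 = 0.0103
Step 3: Project onto [-2, 4].
x_proj = clip(-3.0992) = -2.0
y_proj = clip(0.0103) = 0.0103
Step 4: Evaluate f.
f(-2.0, 0.0103) = 8.0627


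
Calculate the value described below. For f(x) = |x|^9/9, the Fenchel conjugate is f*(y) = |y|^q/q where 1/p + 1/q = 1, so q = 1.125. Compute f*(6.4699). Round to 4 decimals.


The conjugate exponent q satisfies 1/p + 1/q = 1.
p = 9, so q = 9/(9 - 1) = 1.125
|y|^q = 6.4699^1.125 = 8.1707
f*(6.4699) = 8.1707 / 1.125 = 7.2629


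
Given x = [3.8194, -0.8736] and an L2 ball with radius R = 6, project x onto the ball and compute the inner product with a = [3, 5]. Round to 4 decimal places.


Step 1: Compute ||x|| (intermediates to 6 decimals).
||x|| = sqrt(3.8194^2 + (-0.8736)^2) = 3.918034
Step 2: Project.
Since ||x|| <= R, proj = x (no scaling needed).
proj(x) = [3.8194, -0.8736]
Step 3: Dot product.
a^T * proj(x) = 3*3.8194 + 5*(-0.8736) = 7.0902


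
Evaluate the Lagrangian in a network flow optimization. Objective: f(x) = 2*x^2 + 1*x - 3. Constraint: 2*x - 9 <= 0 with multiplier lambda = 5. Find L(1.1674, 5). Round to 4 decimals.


Step 1: Evaluate f(x).
f(1.1674) = 2*1.1674^2 + 1*1.1674 - 3 = 0.893
Step 2: Evaluate g(x).
g(1.1674) = 2*1.1674 - 9 = -6.6652
Step 3: Compute Lagrangian.
L = 0.893 + 5*-6.6652 = -32.433


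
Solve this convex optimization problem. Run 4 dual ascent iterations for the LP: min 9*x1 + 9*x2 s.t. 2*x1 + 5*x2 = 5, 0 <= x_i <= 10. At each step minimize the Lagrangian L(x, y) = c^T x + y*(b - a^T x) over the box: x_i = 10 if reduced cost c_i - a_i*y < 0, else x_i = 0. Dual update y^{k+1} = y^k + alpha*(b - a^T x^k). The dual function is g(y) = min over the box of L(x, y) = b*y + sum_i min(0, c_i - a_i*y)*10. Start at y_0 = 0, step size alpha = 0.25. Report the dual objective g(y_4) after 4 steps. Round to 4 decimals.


Dual ascent for LP: min 9*x1 + 9*x2, 2*x1 + 5*x2 = 5, 0 <= x_i <= 10
Step 1: y^k = 0.0, reduced costs: (9.0, 9.0)
  x^k = (0.0, 0.0), subgradient = b - a^T x = 5.0
  y^{k+1} = 0.0 + 0.25*5.0 = 1.25
Step 2: y^k = 1.25, reduced costs: (6.5, 2.75)
  x^k = (0.0, 0.0), subgradient = b - a^T x = 5.0
  y^{k+1} = 1.25 + 0.25*5.0 = 2.5
Step 3: y^k = 2.5, reduced costs: (4.0, -3.5)
  x^k = (0.0, 10.0), subgradient = b - a^T x = -45.0
  y^{k+1} = 2.5 + 0.25*-45.0 = -8.75
Step 4: y^k = -8.75, reduced costs: (26.5, 52.75)
  x^k = (0.0, 0.0), subgradient = b - a^T x = 5.0
  y^{k+1} = -8.75 + 0.25*5.0 = -7.5
Dual objective at y_4 = -7.5: reduced costs (24.0, 46.5), box minimizer x = (0.0, 0.0)
g(y_4) = b*y + (c1 - a1*y)*x1 + (c2 - a2*y)*x2 = 5*(-7.5) + 24.0*0.0 + 46.5*0.0 = -37.5 + 0.0 + 0.0 = -37.5


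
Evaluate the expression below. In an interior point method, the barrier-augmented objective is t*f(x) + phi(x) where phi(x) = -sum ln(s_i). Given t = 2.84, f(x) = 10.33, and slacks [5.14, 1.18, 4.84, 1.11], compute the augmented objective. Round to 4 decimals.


Step 1: Compute log-barrier.
ln values: [1.6371, 0.1655, 1.5769, 0.1044]
phi = -(1.6371 + 0.1655 + 1.5769 + 0.1044) = -3.4838
Step 2: Compute augmented objective.
t*f(x) = 2.84*10.33 = 29.3372
Total = 29.3372 - 3.4838 = 25.8534


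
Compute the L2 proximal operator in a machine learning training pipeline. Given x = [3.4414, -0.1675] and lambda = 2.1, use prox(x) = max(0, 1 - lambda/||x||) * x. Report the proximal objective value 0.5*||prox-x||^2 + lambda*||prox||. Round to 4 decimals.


Step 1: Compute ||x||.
||x|| = 3.4455
Step 2: Compute scaling factor.
scale = max(0, 1 - 2.1/3.4455) = 0.3905
Step 3: prox(x) = [1.3439, -0.0654]
||prox(x)|| = 1.3455
Step 4: Proximal objective.
0.5*||prox-x||^2 = 2.205
lambda*||prox|| = 2.8256
Total = 5.0305


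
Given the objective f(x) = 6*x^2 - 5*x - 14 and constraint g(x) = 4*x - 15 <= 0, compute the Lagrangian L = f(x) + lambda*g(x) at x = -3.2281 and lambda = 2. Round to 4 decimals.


Step 1: Evaluate f(x).
f(-3.2281) = 6*(-3.2281)^2 - 5*(-3.2281) - 14 = 64.6643
Step 2: Evaluate g(x).
g(-3.2281) = 4*-3.2281 - 15 = -27.9124
Step 3: Compute Lagrangian.
L = 64.6643 + 2*-27.9124 = 8.8395


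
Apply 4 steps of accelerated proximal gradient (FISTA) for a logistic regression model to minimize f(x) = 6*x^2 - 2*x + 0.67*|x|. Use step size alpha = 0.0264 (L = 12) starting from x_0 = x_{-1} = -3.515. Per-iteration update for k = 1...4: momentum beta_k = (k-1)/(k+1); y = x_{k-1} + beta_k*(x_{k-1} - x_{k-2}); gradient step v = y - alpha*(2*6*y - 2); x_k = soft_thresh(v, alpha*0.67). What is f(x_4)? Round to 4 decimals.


FISTA on f(x) = 6*x^2 - 2*x + 0.67*|x|
L = 12, alpha = 0.0264
Iteration 1: beta = 0.0, y = -3.515 + 0.0*(-3.515 + 3.515) = -3.515
  grad(y) = -44.18, v = y - alpha*grad = -2.3486
  prox(v) = soft_thresh(-2.3486, 0.0177) = -2.331
Iteration 2: beta = 0.3333, y = -2.331 + 0.3333*(-2.331 + 3.515) = -1.9363
  grad(y) = -25.2354, v = y - alpha*grad = -1.2701
  prox(v) = soft_thresh(-1.2701, 0.0177) = -1.2524
Iteration 3: beta = 0.5, y = -1.2524 + 0.5*(-1.2524 + 2.331) = -0.7131
  grad(y) = -10.5571, v = y - alpha*grad = -0.4344
  prox(v) = soft_thresh(-0.4344, 0.0177) = -0.4167
Iteration 4: beta = 0.6, y = -0.4167 + 0.6*(-0.4167 + 1.2524) = 0.0847
  grad(y) = -0.9834, v = y - alpha*grad = 0.1107
  prox(v) = soft_thresh(0.1107, 0.0177) = 0.093
f(x_4) = 6*0.093^2 - 2*0.093 + 0.67*|0.093| = -0.0718


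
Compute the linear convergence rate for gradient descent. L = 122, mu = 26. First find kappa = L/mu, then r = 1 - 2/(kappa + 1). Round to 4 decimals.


Step 1: Compute the condition number.
kappa = L/mu = 122/26 = 4.6923
Step 2: Compute the convergence rate.
r = 1 - 2/(kappa + 1) = 1 - 2*mu/(L + mu) = (L - mu)/(L + mu) = 96/148 = 0.6486


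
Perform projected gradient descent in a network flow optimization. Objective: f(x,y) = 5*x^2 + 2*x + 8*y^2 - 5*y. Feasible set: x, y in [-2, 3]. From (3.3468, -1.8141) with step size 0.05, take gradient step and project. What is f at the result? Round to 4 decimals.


Step 1: Compute gradient at (3.3468, -1.8141).
grad_x = 2*5*3.3468 + 2 = 35.468
grad_y = 2*8*-1.8141 - 5 = -34.0256
Step 2: Gradient step.
x_raw = 3.3468 - 0.05*35.468 = 1.5734
y_raw = -1.8141 - 0.05*-34.0256 = -0.1128
Step 3: Project onto [-2, 3].
x_proj = clip(1.5734) = 1.5734
y_proj = clip(-0.1128) = -0.1128
Step 4: Evaluate f.
f(1.5734, -0.1128) = 16.1907


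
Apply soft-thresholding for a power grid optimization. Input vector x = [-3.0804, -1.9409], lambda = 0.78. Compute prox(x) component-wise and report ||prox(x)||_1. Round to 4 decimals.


Soft-thresholding with lambda = 0.78:
prox(-3.0804) = sign(-3.0804)*max(|-3.0804| - 0.78, 0) = -2.3004
prox(-1.9409) = sign(-1.9409)*max(|-1.9409| - 0.78, 0) = -1.1609
prox(x) = [-2.3004, -1.1609]
||prox(x)||_1 = 2.3004 + 1.1609 = 3.4613


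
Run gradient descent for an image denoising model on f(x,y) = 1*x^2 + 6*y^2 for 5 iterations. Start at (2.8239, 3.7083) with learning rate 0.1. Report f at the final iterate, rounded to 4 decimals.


Gradient descent on f(x,y) = 1*x^2 + 6*y^2.
Starting point: (2.8239, 3.7083), alpha = 0.1
Step 1: grad_x = 2*1*2.8239 = 5.6478, grad_y = 2*6*3.7083 = 44.4996
  x_1 = 2.8239 - 0.1*5.6478 = 2.2591
  y_1 = 3.7083 - 0.1*44.4996 = -0.7417
Step 2: grad_x = 2*1*2.2591 = 4.5182, grad_y = 2*6*-0.7417 = -8.8999
  x_2 = 2.2591 - 0.1*4.5182 = 1.8073
  y_2 = -0.7417 - 0.1*-8.8999 = 0.1483
Step 3: grad_x = 2*1*1.8073 = 3.6146, grad_y = 2*6*0.1483 = 1.78
  x_3 = 1.8073 - 0.1*3.6146 = 1.4458
  y_3 = 0.1483 - 0.1*1.78 = -0.0297
Step 4: grad_x = 2*1*1.4458 = 2.8917, grad_y = 2*6*-0.0297 = -0.356
  x_4 = 1.4458 - 0.1*2.8917 = 1.1567
  y_4 = -0.0297 - 0.1*-0.356 = 0.0059
Step 5: grad_x = 2*1*1.1567 = 2.3133, grad_y = 2*6*0.0059 = 0.0712
  x_5 = 1.1567 - 0.1*2.3133 = 0.9253
  y_5 = 0.0059 - 0.1*0.0712 = -0.0012
f(0.9253, -0.0012) = 1*0.9253^2 + 6*(-0.0012)^2 = 0.8563


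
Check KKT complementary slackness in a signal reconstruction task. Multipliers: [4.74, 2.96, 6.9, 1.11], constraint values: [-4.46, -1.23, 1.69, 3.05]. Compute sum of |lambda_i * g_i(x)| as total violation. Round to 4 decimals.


KKT complementary slackness check:
lambda_1 * g_1 = 4.74 * -4.46 = -21.1404
lambda_2 * g_2 = 2.96 * -1.23 = -3.6408
lambda_3 * g_3 = 6.9 * 1.69 = 11.661
lambda_4 * g_4 = 1.11 * 3.05 = 3.3855
Total violation = 21.1404 + 3.6408 + 11.661 + 3.3855 = 39.8277


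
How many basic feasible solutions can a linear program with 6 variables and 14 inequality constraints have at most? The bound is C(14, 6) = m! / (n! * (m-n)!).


Each vertex corresponds to some choice of n active constraints out of m, so the number of vertices is at most C(m, n) = m! / (n!(m-n)!).
m = 14, n = 6
Numerator: 14 * 13 * 12 * 11 * 10 * 9
Denominator: 6! = 720
C(14, 6) = 3003


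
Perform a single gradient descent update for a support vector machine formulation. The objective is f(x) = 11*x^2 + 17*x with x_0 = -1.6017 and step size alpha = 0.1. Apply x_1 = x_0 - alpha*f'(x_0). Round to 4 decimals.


We compute the gradient at x_0 and apply the update.
f'(x) = 22*x + 17
f'(-1.6017) = 22*-1.6017 + 17 = -18.2374
x_1 = -1.6017 - 0.1*-18.2374 = 0.222


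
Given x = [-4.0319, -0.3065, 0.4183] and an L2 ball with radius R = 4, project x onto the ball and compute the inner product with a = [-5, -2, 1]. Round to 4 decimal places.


Step 1: Compute ||x|| (intermediates to 6 decimals).
||x|| = sqrt((-4.0319)^2 + (-0.3065)^2 + 0.4183^2) = 4.065112
Step 2: Project.
Since ||x|| > R, scale = R/||x|| = 4/4.065112 = 0.983983, proj(x) = scale * x
proj(x) = [-3.967321, -0.301591, 0.4116]
Step 3: Dot product.
a^T * proj(x) = -5*(-3.967321) - 2*(-0.301591) + 1*0.4116 = 20.8514


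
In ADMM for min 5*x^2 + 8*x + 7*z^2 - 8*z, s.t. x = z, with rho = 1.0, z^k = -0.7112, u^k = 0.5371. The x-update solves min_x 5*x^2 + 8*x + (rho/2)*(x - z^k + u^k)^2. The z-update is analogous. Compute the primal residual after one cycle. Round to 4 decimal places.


ADMM iteration with rho = 1.0, z^k = -0.7112, u^k = 0.5371
Step 1: x-update.
Minimize 5*x^2 + 8*x + (1.0/2)*(x + 0.7112 + 0.5371)^2
FOC: (2*5 + 1.0)*x = -8 + 1.0*(-0.7112 - 0.5371)
x^{k+1} = -0.8408
Step 2: z-update.
Minimize 7*z^2 - 8*z + (1.0/2)*(-0.8408 - z + 0.5371)^2
FOC: (2*7 + 1.0)*z = 8 + 1.0*(-0.8408 + 0.5371)
z^{k+1} = 0.5131
Step 3: u-update.
u^{k+1} = 0.5371 - 0.8408 - 0.5131 = -0.8167
Step 4: Primal residual = |-0.8408 - 0.5131| = 1.3538


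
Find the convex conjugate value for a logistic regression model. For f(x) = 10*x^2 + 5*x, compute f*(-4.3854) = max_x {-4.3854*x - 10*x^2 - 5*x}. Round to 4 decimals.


f*(y) = sup_x {y*x - a*x^2 - b*x} = sup_x {(y-b)*x - a*x^2}
FOC: (y - b) - 2a*x = 0 => x* = (y - b)/(2a)
x* = (-4.3854 - 5)/(2*10) = -0.4693
f*(-4.3854) = (y-b)^2/(4a) = (-4.3854 - 5)^2/(4*10)
= 88.0857/40 = 2.2021


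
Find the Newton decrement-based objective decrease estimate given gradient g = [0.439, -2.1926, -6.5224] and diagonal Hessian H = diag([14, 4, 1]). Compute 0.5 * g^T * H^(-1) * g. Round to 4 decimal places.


Step 1: H is diagonal, so H^(-1) * g = [0.0314, -0.5482, -6.5224].
Step 2: g^T H^(-1) g = sum_i g_i^2 / H_ii
  = (0.439)^2/14 + (-2.1926)^2/4 + (-6.5224)^2/1
  = 0.0138 + 1.2019 + 42.5417 = 43.7573
Step 3: Objective decrease = 0.5 * g^T H^(-1) g = 21.8787


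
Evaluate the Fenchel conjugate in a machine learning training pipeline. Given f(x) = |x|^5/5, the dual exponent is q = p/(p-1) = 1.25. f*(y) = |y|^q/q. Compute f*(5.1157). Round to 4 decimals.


The conjugate exponent q satisfies 1/p + 1/q = 1.
p = 5, so q = 5/(5 - 1) = 1.25
|y|^q = 5.1157^1.25 = 7.6936
f*(5.1157) = 7.6936 / 1.25 = 6.1549


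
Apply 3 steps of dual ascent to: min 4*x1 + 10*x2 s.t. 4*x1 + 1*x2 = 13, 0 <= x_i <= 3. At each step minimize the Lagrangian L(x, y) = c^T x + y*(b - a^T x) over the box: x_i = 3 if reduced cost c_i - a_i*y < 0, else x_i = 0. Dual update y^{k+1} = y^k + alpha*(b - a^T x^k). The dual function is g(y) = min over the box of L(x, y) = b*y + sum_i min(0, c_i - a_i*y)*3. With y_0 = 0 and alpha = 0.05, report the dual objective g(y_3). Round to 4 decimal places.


Dual ascent for LP: min 4*x1 + 10*x2, 4*x1 + 1*x2 = 13, 0 <= x_i <= 3
Step 1: y^k = 0.0, reduced costs: (4.0, 10.0)
  x^k = (0.0, 0.0), subgradient = b - a^T x = 13.0
  y^{k+1} = 0.0 + 0.05*13.0 = 0.65
Step 2: y^k = 0.65, reduced costs: (1.4, 9.35)
  x^k = (0.0, 0.0), subgradient = b - a^T x = 13.0
  y^{k+1} = 0.65 + 0.05*13.0 = 1.3
Step 3: y^k = 1.3, reduced costs: (-1.2, 8.7)
  x^k = (3.0, 0.0), subgradient = b - a^T x = 1.0
  y^{k+1} = 1.3 + 0.05*1.0 = 1.35
Dual objective at y_3 = 1.35: reduced costs (-1.4, 8.65), box minimizer x = (3.0, 0.0)
g(y_3) = b*y + (c1 - a1*y)*x1 + (c2 - a2*y)*x2 = 13*1.35 + (-1.4)*3.0 + 8.65*0.0 = 17.55 - 4.2 + 0.0 = 13.35


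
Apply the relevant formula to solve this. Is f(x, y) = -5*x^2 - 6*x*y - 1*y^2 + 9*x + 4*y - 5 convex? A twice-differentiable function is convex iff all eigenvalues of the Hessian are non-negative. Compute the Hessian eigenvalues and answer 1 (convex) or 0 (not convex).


The Hessian of f(x,y) = -5*x^2 - 6*x*y - 1*y^2 + 9*x + 4*y - 5 is:
H = [[-10, -6], [-6, -2]]
Trace = -10 - 2 = -12
Determinant = -10*-2 - (-6)^2 = -16
Discriminant = (-12)^2 - 4*-16 = 208.0
Eigenvalues: lambda_1 = -13.2111, lambda_2 = 1.2111
The function is not convex.

0


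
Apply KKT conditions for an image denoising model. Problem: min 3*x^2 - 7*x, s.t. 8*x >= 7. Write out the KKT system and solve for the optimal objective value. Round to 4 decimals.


Step 1: Try lambda = 0 (constraint inactive).
Stationarity: 2*3*x - 7 = 0
x* = 7/(2*3) = 7/6 = 1.1667 (rounded; the exact value 7/6 is used below)
Check constraint: 8*1.1667 = 9.3336 >= 7 -- satisfied.
Step 2: Compute optimal value.
f(x*) = 3*(7/6)^2 - 7*(7/6) = -4.0833


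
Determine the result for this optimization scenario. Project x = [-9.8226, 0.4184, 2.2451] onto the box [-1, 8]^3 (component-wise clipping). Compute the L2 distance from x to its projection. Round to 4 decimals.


Project each component onto [-1, 8].
clip(-9.8226) = -1.0, clip(0.4184) = 0.4184, clip(2.2451) = 2.2451
Projection = [-1.0, 0.4184, 2.2451]
Squared diffs: [77.8383, 0.0, 0.0]
Distance = sqrt(77.8383) = 8.8226


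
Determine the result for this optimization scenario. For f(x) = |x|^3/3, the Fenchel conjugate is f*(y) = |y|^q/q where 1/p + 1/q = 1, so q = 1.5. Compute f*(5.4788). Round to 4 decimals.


The conjugate exponent q satisfies 1/p + 1/q = 1.
p = 3, so q = 3/(3 - 1) = 1.5
|y|^q = 5.4788^1.5 = 12.8241
f*(5.4788) = 12.8241 / 1.5 = 8.5494


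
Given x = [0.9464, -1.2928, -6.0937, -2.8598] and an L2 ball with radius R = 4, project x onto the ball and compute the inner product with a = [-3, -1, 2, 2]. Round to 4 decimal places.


Step 1: Compute ||x|| (intermediates to 6 decimals).
||x|| = sqrt(0.9464^2 + (-1.2928)^2 + (-6.0937)^2 + (-2.8598)^2) = 6.919439
Step 2: Project.
Since ||x|| > R, scale = R/||x|| = 4/6.919439 = 0.578082, proj(x) = scale * x
proj(x) = [0.547097, -0.747344, -3.522658, -1.653199]
Step 3: Dot product.
a^T * proj(x) = -3*0.547097 - 1*(-0.747344) + 2*(-3.522658) + 2*(-1.653199) = -11.2457


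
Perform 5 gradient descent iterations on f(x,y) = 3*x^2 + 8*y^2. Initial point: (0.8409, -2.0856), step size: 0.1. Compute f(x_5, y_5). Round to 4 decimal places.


Gradient descent on f(x,y) = 3*x^2 + 8*y^2.
Starting point: (0.8409, -2.0856), alpha = 0.1
Step 1: grad_x = 2*3*0.8409 = 5.0454, grad_y = 2*8*-2.0856 = -33.3696
  x_1 = 0.8409 - 0.1*5.0454 = 0.3364
  y_1 = -2.0856 - 0.1*-33.3696 = 1.2514
Step 2: grad_x = 2*3*0.3364 = 2.0182, grad_y = 2*8*1.2514 = 20.0218
  x_2 = 0.3364 - 0.1*2.0182 = 0.1345
  y_2 = 1.2514 - 0.1*20.0218 = -0.7508
Step 3: grad_x = 2*3*0.1345 = 0.8073, grad_y = 2*8*-0.7508 = -12.0131
  x_3 = 0.1345 - 0.1*0.8073 = 0.0538
  y_3 = -0.7508 - 0.1*-12.0131 = 0.4505
Step 4: grad_x = 2*3*0.0538 = 0.3229, grad_y = 2*8*0.4505 = 7.2078
  x_4 = 0.0538 - 0.1*0.3229 = 0.0215
  y_4 = 0.4505 - 0.1*7.2078 = -0.2703
Step 5: grad_x = 2*3*0.0215 = 0.1292, grad_y = 2*8*-0.2703 = -4.3247
  x_5 = 0.0215 - 0.1*0.1292 = 0.0086
  y_5 = -0.2703 - 0.1*-4.3247 = 0.1622
f(0.0086, 0.1622) = 3*0.0086^2 + 8*0.1622^2 = 0.2106


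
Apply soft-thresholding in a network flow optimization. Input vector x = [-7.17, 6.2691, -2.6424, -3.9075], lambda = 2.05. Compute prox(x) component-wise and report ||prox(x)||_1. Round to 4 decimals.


Soft-thresholding with lambda = 2.05:
prox(-7.17) = sign(-7.17)*max(|-7.17| - 2.05, 0) = -5.12
prox(6.2691) = sign(6.2691)*max(|6.2691| - 2.05, 0) = 4.2191
prox(-2.6424) = sign(-2.6424)*max(|-2.6424| - 2.05, 0) = -0.5924
prox(-3.9075) = sign(-3.9075)*max(|-3.9075| - 2.05, 0) = -1.8575
prox(x) = [-5.12, 4.2191, -0.5924, -1.8575]
||prox(x)||_1 = 5.12 + 4.2191 + 0.5924 + 1.8575 = 11.789


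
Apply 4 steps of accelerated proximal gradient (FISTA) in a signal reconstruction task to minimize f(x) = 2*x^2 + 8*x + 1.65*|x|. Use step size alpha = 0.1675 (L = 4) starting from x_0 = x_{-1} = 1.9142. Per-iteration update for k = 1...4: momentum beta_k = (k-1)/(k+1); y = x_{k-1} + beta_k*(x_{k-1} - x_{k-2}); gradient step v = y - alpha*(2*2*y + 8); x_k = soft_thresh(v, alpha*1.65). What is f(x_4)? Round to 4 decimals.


FISTA on f(x) = 2*x^2 + 8*x + 1.65*|x|
L = 4, alpha = 0.1675
Iteration 1: beta = 0.0, y = 1.9142 + 0.0*(1.9142 - 1.9142) = 1.9142
  grad(y) = 15.6568, v = y - alpha*grad = -0.7083
  prox(v) = soft_thresh(-0.7083, 0.2764) = -0.4319
Iteration 2: beta = 0.3333, y = -0.4319 + 0.3333*(-0.4319 - 1.9142) = -1.214
  grad(y) = 3.1441, v = y - alpha*grad = -1.7406
  prox(v) = soft_thresh(-1.7406, 0.2764) = -1.4642
Iteration 3: beta = 0.5, y = -1.4642 + 0.5*(-1.4642 + 0.4319) = -1.9804
  grad(y) = 0.0784, v = y - alpha*grad = -1.9935
  prox(v) = soft_thresh(-1.9935, 0.2764) = -1.7172
Iteration 4: beta = 0.6, y = -1.7172 + 0.6*(-1.7172 + 1.4642) = -1.8689
  grad(y) = 0.5244, v = y - alpha*grad = -1.9567
  prox(v) = soft_thresh(-1.9567, 0.2764) = -1.6804
f(x_4) = 2*(-1.6804)^2 + 8*(-1.6804) + 1.65*|-1.6804| = -5.0231
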